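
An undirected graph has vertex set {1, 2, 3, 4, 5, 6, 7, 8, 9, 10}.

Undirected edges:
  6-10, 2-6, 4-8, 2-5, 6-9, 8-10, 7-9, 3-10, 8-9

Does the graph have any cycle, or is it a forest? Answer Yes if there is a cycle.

DFS, tracking each vertex's parent; an edge to a visited non-parent vertex closes a cycle.
Start from 10:
visit 10 (parent –)
  visit 3 (parent 10)
    3–10: parent, skip
  visit 6 (parent 10)
    6–10: parent, skip
    visit 2 (parent 6)
      2–6: parent, skip
      visit 5 (parent 2)
        5–2: parent, skip
    visit 9 (parent 6)
      9–6: parent, skip
      visit 8 (parent 9)
        visit 4 (parent 8)
          4–8: parent, skip
        8–9: parent, skip
        8–10: 10 visited and ≠ parent → cycle
Cycle: 10 – 6 – 9 – 8 – 10.

Yes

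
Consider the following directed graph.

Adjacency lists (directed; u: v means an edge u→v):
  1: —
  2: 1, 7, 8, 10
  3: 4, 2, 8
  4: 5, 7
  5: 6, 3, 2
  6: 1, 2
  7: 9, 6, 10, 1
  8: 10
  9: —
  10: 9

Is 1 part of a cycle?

No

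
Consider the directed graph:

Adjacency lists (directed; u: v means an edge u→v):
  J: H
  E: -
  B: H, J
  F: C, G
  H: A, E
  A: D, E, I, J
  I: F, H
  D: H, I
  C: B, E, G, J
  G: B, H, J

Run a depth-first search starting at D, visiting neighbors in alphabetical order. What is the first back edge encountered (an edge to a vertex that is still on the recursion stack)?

A->D

DFS from D (visiting neighbors in alphabetical order); mark gray on enter, black on exit:
D gray
  H gray
    A gray
      A→D: D is gray → back edge
First back edge: A → D.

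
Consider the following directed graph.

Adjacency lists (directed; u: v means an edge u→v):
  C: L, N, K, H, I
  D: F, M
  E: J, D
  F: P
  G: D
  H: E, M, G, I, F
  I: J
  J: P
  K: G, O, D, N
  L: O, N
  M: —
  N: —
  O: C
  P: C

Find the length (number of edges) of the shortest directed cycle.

For each vertex v, BFS finds the shortest path from v back to v.
The shortest such closed walk is C → L → O → C, length 3.

3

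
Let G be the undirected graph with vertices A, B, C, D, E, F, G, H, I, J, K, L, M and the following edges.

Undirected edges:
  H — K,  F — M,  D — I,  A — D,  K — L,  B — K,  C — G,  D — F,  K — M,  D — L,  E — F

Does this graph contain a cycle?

Yes

DFS, tracking each vertex's parent; an edge to a visited non-parent vertex closes a cycle.
Start from C:
visit C (parent –)
  visit G (parent C)
    G–C: parent, skip
visit A (parent –)
  visit D (parent A)
    D–A: parent, skip
    visit L (parent D)
      visit K (parent L)
        K–L: parent, skip
        visit M (parent K)
          visit F (parent M)
            F–M: parent, skip
            F–D: D visited and ≠ parent → cycle
Cycle: D – L – K – M – F – D.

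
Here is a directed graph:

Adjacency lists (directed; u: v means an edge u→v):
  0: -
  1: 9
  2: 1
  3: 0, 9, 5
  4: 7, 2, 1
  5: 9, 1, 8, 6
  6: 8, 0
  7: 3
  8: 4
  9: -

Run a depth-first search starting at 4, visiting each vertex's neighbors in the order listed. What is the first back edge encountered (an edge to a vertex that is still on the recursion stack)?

8->4

DFS from 4 (visiting each vertex's neighbors in the order listed); mark gray on enter, black on exit:
4 gray
  7 gray
    3 gray
      0 gray
      0 black
      9 gray
      9 black
      5 gray
        5→9: 9 black — skip
        1 gray
          1→9: 9 black — skip
        1 black
        8 gray
          8→4: 4 is gray → back edge
First back edge: 8 → 4.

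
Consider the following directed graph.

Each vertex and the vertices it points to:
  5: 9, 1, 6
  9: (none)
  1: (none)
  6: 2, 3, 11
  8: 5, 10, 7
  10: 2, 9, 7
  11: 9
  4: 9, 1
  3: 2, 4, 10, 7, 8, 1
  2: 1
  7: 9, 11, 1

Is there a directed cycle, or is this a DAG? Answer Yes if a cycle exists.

DFS with white/gray/black marking, starting from 1:
1 gray
1 black
5 gray
  9 gray
  9 black
  5→1: 1 black — skip
  6 gray
    2 gray
      2→1: 1 black — skip
    2 black
    3 gray
      3→2: 2 black — skip
      4 gray
        4→9: 9 black — skip
        4→1: 1 black — skip
      4 black
      10 gray
        10→2: 2 black — skip
        10→9: 9 black — skip
        7 gray
          7→9: 9 black — skip
          11 gray
            11→9: 9 black — skip
          11 black
          7→1: 1 black — skip
        7 black
      10 black
      3→7: 7 black — skip
      8 gray
        8→5: 5 is gray → back edge
Back edge found, so a cycle exists: 5 → 6 → 3 → 8 → 5.

Yes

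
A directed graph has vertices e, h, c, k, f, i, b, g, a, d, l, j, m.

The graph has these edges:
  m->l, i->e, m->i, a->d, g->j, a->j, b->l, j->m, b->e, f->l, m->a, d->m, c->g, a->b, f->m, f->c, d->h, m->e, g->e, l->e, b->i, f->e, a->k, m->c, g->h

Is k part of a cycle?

No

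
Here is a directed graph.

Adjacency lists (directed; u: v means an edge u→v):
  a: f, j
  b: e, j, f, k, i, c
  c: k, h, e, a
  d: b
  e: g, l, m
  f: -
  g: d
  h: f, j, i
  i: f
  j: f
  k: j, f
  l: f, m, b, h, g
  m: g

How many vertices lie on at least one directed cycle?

A vertex is on a directed cycle iff it belongs to a strongly connected component of size ≥ 2 (or has a self-loop).
The vertices on cycles are {b, c, d, e, g, l, m} — 7 in total.

7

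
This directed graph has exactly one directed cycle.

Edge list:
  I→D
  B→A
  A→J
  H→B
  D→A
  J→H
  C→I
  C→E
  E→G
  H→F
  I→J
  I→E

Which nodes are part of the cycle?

A, B, H, J

DFS with gray/black marking from J:
J gray
  H gray
    F gray
    F black
    B gray
      A gray
        A→J: J is gray → back edge
Back edge closes the cycle J → H → B → A → J; its vertices are {A, B, H, J}.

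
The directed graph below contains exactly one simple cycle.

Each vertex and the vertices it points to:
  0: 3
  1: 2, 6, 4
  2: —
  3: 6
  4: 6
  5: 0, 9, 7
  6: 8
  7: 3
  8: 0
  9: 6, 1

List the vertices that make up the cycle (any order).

0, 3, 6, 8

DFS with gray/black marking from 3:
3 gray
  6 gray
    8 gray
      0 gray
        0→3: 3 is gray → back edge
Back edge closes the cycle 3 → 6 → 8 → 0 → 3; its vertices are {0, 3, 6, 8}.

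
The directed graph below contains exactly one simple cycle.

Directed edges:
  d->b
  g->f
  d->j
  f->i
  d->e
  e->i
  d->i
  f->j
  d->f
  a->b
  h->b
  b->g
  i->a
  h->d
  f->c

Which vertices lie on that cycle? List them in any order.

a, b, f, g, i

DFS with gray/black marking from b:
b gray
  g gray
    f gray
      j gray
      j black
      i gray
        a gray
          a→b: b is gray → back edge
Back edge closes the cycle b → g → f → i → a → b; its vertices are {a, b, f, g, i}.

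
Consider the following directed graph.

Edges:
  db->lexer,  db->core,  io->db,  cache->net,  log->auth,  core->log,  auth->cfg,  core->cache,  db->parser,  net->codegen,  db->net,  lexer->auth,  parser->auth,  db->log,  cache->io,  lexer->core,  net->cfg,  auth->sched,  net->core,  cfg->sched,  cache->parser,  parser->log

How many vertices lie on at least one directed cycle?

A vertex is on a directed cycle iff it belongs to a strongly connected component of size ≥ 2 (or has a self-loop).
The vertices on cycles are {db, io, net, core, cache, lexer} — 6 in total.

6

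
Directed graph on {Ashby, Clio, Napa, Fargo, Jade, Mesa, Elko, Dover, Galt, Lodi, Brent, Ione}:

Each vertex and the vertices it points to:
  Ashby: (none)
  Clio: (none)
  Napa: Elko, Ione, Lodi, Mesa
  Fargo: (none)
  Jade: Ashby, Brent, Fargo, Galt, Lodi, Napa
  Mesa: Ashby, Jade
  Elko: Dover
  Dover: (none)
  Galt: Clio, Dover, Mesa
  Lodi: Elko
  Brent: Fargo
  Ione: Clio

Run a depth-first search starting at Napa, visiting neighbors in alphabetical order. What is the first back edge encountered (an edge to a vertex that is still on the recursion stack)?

DFS from Napa (visiting neighbors in alphabetical order); mark gray on enter, black on exit:
Napa gray
  Elko gray
    Dover gray
    Dover black
  Elko black
  Ione gray
    Clio gray
    Clio black
  Ione black
  Lodi gray
    Lodi→Elko: Elko black — skip
  Lodi black
  Mesa gray
    Ashby gray
    Ashby black
    Jade gray
      Jade→Ashby: Ashby black — skip
      Brent gray
        Fargo gray
        Fargo black
      Brent black
      Jade→Fargo: Fargo black — skip
      Galt gray
        Galt→Clio: Clio black — skip
        Galt→Dover: Dover black — skip
        Galt→Mesa: Mesa is gray → back edge
First back edge: Galt → Mesa.

Galt→Mesa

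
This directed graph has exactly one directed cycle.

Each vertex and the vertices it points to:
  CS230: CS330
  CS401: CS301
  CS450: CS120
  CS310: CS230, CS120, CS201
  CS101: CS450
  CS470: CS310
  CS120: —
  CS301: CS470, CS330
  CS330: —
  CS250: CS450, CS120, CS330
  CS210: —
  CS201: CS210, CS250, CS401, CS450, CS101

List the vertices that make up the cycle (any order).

DFS with gray/black marking from CS470:
CS470 gray
  CS310 gray
    CS230 gray
      CS330 gray
      CS330 black
    CS230 black
    CS120 gray
    CS120 black
    CS201 gray
      CS210 gray
      CS210 black
      CS250 gray
        CS450 gray
          CS450→CS120: CS120 black — skip
        CS450 black
        CS250→CS120: CS120 black — skip
        CS250→CS330: CS330 black — skip
      CS250 black
      CS401 gray
        CS301 gray
          CS301→CS470: CS470 is gray → back edge
Back edge closes the cycle CS470 → CS310 → CS201 → CS401 → CS301 → CS470; its vertices are {CS201, CS301, CS310, CS401, CS470}.

CS201, CS301, CS310, CS401, CS470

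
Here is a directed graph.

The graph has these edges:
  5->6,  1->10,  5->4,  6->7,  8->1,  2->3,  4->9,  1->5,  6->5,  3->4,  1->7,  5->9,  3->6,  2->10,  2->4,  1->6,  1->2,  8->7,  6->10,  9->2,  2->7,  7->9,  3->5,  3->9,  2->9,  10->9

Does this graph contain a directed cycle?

DFS with white/gray/black marking, starting from 4:
4 gray
  9 gray
    2 gray
      7 gray
        7→9: 9 is gray → back edge
Back edge found, so a cycle exists: 9 → 2 → 7 → 9.

Yes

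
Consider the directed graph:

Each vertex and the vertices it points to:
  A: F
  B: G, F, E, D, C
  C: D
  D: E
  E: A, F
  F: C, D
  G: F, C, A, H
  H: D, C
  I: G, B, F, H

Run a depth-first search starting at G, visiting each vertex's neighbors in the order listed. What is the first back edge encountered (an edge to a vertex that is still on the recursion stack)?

A->F

DFS from G (visiting each vertex's neighbors in the order listed); mark gray on enter, black on exit:
G gray
  F gray
    C gray
      D gray
        E gray
          A gray
            A→F: F is gray → back edge
First back edge: A → F.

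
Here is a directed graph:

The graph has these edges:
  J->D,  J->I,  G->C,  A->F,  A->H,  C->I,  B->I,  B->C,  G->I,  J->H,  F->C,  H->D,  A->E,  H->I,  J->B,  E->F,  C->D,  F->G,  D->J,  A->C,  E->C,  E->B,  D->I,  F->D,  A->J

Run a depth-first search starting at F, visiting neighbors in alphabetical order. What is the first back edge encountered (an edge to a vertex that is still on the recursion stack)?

DFS from F (visiting neighbors in alphabetical order); mark gray on enter, black on exit:
F gray
  C gray
    D gray
      I gray
      I black
      J gray
        B gray
          B→C: C is gray → back edge
First back edge: B → C.

B→C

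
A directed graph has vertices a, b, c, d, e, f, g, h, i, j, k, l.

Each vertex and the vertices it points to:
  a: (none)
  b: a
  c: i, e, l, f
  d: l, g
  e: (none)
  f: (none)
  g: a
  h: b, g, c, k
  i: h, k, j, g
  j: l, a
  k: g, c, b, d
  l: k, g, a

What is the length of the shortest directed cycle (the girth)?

3

For each vertex v, BFS finds the shortest path from v back to v.
The shortest such closed walk is c → l → k → c, length 3.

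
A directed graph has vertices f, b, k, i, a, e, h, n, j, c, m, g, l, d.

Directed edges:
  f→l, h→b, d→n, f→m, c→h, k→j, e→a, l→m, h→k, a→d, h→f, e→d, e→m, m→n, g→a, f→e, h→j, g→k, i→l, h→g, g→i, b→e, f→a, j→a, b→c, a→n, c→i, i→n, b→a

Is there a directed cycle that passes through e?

e lies on a cycle iff there is a path from e back to itself.
Exploring from e, it never reaches itself; equivalently, its strongly connected component is a singleton.

No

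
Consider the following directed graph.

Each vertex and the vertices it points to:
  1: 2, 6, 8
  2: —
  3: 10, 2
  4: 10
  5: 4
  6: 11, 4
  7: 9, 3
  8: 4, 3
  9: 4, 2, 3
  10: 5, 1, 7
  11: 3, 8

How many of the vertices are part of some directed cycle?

10

A vertex is on a directed cycle iff it belongs to a strongly connected component of size ≥ 2 (or has a self-loop).
The vertices on cycles are {1, 3, 4, 5, 6, 7, 8, 9, 10, 11} — 10 in total.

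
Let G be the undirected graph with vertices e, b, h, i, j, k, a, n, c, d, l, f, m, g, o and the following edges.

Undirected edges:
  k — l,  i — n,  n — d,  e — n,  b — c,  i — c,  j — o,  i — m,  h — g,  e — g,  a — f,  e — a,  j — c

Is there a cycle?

No

DFS, tracking each vertex's parent; an edge to a visited non-parent vertex closes a cycle.
Start from e:
visit e (parent –)
  visit a (parent e)
    visit f (parent a)
      f–a: parent, skip
    a–e: parent, skip
  visit n (parent e)
    n–e: parent, skip
    visit d (parent n)
      d–n: parent, skip
    visit i (parent n)
      i–n: parent, skip
      visit c (parent i)
        visit j (parent c)
          visit o (parent j)
            o–j: parent, skip
          j–c: parent, skip
        visit b (parent c)
          b–c: parent, skip
        c–i: parent, skip
      visit m (parent i)
        m–i: parent, skip
  visit g (parent e)
    visit h (parent g)
      h–g: parent, skip
    g–e: parent, skip
visit k (parent –)
  visit l (parent k)
    l–k: parent, skip
No non-parent visited neighbor found — the graph is a forest.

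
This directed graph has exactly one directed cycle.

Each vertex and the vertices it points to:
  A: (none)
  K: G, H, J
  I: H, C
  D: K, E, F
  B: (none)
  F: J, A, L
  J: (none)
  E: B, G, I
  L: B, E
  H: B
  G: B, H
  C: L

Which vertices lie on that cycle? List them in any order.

DFS with gray/black marking from E:
E gray
  B gray
  B black
  G gray
    G→B: B black — skip
    H gray
      H→B: B black — skip
    H black
  G black
  I gray
    I→H: H black — skip
    C gray
      L gray
        L→B: B black — skip
        L→E: E is gray → back edge
Back edge closes the cycle E → I → C → L → E; its vertices are {C, E, I, L}.

C, E, I, L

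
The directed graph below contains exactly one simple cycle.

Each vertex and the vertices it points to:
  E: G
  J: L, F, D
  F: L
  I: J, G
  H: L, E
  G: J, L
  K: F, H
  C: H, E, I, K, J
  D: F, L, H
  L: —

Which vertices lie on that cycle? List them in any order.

DFS with gray/black marking from E:
E gray
  G gray
    J gray
      L gray
      L black
      F gray
        F→L: L black — skip
      F black
      D gray
        D→F: F black — skip
        D→L: L black — skip
        H gray
          H→L: L black — skip
          H→E: E is gray → back edge
Back edge closes the cycle E → G → J → D → H → E; its vertices are {D, E, G, H, J}.

D, E, G, H, J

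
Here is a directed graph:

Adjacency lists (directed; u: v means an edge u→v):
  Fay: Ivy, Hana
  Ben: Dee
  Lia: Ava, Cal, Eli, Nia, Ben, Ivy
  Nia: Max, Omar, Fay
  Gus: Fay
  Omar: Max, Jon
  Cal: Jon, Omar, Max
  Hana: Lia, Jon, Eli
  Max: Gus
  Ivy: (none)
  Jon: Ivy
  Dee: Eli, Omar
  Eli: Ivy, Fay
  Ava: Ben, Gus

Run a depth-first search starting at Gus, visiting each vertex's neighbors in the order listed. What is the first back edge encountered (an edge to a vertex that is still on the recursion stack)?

Eli->Fay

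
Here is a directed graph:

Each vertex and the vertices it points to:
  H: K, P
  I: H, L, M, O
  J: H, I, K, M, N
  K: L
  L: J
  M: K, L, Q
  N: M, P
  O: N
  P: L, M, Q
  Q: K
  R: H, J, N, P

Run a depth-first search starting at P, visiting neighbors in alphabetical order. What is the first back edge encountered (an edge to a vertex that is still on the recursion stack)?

DFS from P (visiting neighbors in alphabetical order); mark gray on enter, black on exit:
P gray
  L gray
    J gray
      H gray
        K gray
          K→L: L is gray → back edge
First back edge: K → L.

K→L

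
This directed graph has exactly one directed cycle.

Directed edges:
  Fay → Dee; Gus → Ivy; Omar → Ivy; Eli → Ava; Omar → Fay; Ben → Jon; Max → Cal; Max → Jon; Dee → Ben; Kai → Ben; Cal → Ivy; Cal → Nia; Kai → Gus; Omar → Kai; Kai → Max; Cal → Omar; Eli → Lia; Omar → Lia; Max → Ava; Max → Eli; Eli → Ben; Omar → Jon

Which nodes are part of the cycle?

Cal, Kai, Max, Omar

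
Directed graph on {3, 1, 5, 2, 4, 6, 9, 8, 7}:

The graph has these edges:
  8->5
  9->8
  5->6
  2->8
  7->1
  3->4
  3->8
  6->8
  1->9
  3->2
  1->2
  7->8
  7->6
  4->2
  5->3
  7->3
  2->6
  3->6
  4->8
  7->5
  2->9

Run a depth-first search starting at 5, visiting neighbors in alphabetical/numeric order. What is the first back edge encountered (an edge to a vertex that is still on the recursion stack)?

8→5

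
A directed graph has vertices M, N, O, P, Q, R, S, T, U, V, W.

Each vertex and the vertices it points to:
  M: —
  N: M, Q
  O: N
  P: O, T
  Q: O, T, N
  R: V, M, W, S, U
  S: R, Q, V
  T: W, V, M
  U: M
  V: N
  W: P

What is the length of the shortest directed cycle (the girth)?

For each vertex v, BFS finds the shortest path from v back to v.
The shortest such closed walk is R → S → R, length 2.

2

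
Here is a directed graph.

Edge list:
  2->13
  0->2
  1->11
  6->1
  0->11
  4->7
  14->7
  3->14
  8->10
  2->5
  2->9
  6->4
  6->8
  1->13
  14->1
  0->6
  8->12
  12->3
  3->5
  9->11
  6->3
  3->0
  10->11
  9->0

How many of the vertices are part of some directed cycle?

A vertex is on a directed cycle iff it belongs to a strongly connected component of size ≥ 2 (or has a self-loop).
The vertices on cycles are {0, 2, 3, 6, 8, 9, 12} — 7 in total.

7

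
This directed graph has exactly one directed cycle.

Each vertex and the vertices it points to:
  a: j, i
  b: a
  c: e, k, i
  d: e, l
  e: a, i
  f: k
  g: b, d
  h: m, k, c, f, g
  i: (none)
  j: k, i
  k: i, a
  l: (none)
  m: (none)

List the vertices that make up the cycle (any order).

DFS with gray/black marking from k:
k gray
  i gray
  i black
  a gray
    j gray
      j→k: k is gray → back edge
Back edge closes the cycle k → a → j → k; its vertices are {a, j, k}.

a, j, k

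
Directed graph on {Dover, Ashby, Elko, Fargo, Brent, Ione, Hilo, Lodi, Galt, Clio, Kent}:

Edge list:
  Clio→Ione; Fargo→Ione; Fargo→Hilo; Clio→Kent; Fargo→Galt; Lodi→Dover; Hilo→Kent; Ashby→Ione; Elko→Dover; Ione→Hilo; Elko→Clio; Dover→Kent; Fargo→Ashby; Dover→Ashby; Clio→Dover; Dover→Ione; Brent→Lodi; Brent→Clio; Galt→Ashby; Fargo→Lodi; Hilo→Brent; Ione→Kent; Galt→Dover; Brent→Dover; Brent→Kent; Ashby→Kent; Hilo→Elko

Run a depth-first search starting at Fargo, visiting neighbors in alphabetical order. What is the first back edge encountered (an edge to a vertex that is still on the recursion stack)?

DFS from Fargo (visiting neighbors in alphabetical order); mark gray on enter, black on exit:
Fargo gray
  Ashby gray
    Ione gray
      Hilo gray
        Brent gray
          Clio gray
            Dover gray
              Dover→Ashby: Ashby is gray → back edge
First back edge: Dover → Ashby.

Dover->Ashby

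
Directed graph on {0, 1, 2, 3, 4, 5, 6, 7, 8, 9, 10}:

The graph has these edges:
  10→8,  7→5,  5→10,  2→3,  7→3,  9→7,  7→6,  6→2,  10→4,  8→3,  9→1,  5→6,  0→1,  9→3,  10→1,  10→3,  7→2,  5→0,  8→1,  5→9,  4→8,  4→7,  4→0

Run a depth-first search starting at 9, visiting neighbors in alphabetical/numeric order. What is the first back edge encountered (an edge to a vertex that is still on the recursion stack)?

5→9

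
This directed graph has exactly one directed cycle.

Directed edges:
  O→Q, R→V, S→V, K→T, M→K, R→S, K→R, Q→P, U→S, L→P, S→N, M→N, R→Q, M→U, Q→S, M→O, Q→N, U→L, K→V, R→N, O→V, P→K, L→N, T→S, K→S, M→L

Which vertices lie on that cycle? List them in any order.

K, P, Q, R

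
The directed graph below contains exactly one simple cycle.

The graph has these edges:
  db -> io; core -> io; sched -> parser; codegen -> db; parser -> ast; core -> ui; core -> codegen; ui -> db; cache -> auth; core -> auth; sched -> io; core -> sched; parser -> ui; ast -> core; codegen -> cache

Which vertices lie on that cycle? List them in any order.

ast, core, sched, parser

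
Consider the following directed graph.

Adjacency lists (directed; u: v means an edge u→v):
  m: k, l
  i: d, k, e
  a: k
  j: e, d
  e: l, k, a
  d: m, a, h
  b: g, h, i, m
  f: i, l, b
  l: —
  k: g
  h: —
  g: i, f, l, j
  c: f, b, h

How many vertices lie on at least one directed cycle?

A vertex is on a directed cycle iff it belongs to a strongly connected component of size ≥ 2 (or has a self-loop).
The vertices on cycles are {a, b, d, e, f, g, i, j, k, m} — 10 in total.

10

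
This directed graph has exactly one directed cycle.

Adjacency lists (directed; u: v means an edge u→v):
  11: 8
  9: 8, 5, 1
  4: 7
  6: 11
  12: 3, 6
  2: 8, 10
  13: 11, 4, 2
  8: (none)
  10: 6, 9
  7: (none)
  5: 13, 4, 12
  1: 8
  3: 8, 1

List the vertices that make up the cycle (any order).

2, 5, 9, 10, 13

DFS with gray/black marking from 5:
5 gray
  13 gray
    11 gray
      8 gray
      8 black
    11 black
    4 gray
      7 gray
      7 black
    4 black
    2 gray
      2→8: 8 black — skip
      10 gray
        6 gray
          6→11: 11 black — skip
        6 black
        9 gray
          9→8: 8 black — skip
          9→5: 5 is gray → back edge
Back edge closes the cycle 5 → 13 → 2 → 10 → 9 → 5; its vertices are {2, 5, 9, 10, 13}.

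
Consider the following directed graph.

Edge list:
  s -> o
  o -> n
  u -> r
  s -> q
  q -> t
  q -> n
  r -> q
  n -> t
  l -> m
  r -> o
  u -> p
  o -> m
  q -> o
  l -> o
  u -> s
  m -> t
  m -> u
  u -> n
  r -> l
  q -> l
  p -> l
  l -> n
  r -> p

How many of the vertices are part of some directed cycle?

8

A vertex is on a directed cycle iff it belongs to a strongly connected component of size ≥ 2 (or has a self-loop).
The vertices on cycles are {l, m, o, p, q, r, s, u} — 8 in total.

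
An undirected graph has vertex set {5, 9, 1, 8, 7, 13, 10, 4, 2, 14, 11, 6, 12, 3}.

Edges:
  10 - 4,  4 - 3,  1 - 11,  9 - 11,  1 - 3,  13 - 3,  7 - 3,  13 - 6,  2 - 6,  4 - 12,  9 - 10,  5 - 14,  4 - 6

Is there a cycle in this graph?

DFS, tracking each vertex's parent; an edge to a visited non-parent vertex closes a cycle.
Start from 7:
visit 7 (parent –)
  visit 3 (parent 7)
    visit 1 (parent 3)
      visit 11 (parent 1)
        visit 9 (parent 11)
          9–11: parent, skip
          visit 10 (parent 9)
            visit 4 (parent 10)
              4–3: 3 visited and ≠ parent → cycle
Cycle: 3 – 1 – 11 – 9 – 10 – 4 – 3.

Yes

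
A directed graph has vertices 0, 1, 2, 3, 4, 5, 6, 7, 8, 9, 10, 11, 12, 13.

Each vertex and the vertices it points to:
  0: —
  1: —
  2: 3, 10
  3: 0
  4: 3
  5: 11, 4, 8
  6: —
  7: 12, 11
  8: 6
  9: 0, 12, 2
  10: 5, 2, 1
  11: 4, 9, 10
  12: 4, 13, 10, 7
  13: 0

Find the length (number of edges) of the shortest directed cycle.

For each vertex v, BFS finds the shortest path from v back to v.
The shortest such closed walk is 7 → 12 → 7, length 2.

2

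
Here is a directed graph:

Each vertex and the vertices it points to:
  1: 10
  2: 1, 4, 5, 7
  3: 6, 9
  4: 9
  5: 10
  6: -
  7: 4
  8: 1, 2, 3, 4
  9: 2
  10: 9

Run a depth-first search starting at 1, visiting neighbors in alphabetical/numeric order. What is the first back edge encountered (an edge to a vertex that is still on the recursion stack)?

DFS from 1 (visiting neighbors in alphabetical/numeric order); mark gray on enter, black on exit:
1 gray
  10 gray
    9 gray
      2 gray
        2→1: 1 is gray → back edge
First back edge: 2 → 1.

2->1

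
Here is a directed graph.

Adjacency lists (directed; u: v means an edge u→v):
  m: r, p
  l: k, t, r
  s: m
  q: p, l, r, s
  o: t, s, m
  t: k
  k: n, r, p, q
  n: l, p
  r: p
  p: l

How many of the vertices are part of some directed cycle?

A vertex is on a directed cycle iff it belongs to a strongly connected component of size ≥ 2 (or has a self-loop).
The vertices on cycles are {k, l, m, n, p, q, r, s, t} — 9 in total.

9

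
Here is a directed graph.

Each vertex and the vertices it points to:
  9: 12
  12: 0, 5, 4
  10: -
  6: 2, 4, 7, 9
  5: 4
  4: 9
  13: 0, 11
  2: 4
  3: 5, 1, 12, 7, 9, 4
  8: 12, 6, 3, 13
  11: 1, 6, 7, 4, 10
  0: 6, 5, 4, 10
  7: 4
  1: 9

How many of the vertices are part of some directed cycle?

8

A vertex is on a directed cycle iff it belongs to a strongly connected component of size ≥ 2 (or has a self-loop).
The vertices on cycles are {0, 2, 4, 5, 6, 7, 9, 12} — 8 in total.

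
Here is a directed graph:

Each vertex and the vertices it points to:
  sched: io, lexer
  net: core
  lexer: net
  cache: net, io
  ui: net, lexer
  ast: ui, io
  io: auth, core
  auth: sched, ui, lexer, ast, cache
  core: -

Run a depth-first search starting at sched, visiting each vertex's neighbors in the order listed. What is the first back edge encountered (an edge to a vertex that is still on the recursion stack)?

auth→sched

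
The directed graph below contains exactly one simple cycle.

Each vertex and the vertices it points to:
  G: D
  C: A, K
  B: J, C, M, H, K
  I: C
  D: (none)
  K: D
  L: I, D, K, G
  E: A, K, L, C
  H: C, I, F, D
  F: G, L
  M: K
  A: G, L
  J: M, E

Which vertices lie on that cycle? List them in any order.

A, C, I, L

DFS with gray/black marking from I:
I gray
  C gray
    A gray
      G gray
        D gray
        D black
      G black
      L gray
        L→I: I is gray → back edge
Back edge closes the cycle I → C → A → L → I; its vertices are {A, C, I, L}.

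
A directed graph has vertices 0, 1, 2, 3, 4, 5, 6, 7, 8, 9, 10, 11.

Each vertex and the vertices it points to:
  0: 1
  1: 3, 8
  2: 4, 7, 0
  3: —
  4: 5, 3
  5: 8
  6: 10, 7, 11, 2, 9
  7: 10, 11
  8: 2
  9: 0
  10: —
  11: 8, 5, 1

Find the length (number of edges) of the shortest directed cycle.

For each vertex v, BFS finds the shortest path from v back to v.
The shortest such closed walk is 7 → 11 → 8 → 2 → 7, length 4.

4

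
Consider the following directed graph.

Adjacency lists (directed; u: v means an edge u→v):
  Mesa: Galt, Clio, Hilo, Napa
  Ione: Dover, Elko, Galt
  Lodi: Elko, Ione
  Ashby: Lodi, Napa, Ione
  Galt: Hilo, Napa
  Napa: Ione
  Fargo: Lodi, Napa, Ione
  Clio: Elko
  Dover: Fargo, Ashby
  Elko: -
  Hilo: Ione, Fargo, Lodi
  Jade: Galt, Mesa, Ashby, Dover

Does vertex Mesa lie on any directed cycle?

Mesa lies on a cycle iff there is a path from Mesa back to itself.
Exploring from Mesa, it never reaches itself; equivalently, its strongly connected component is a singleton.

No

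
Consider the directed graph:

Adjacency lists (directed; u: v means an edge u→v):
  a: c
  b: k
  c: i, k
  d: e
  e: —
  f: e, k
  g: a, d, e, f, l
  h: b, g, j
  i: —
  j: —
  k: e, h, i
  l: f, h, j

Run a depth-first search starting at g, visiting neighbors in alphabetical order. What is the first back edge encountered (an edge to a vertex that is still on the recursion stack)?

b→k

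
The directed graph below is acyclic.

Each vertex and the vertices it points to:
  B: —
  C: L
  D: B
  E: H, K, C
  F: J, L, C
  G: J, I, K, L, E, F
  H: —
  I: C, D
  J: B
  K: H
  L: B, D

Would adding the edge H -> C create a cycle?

No

Adding H→C creates a cycle iff C can already reach H.
Explore from C: no path reaches H. The graph stays acyclic.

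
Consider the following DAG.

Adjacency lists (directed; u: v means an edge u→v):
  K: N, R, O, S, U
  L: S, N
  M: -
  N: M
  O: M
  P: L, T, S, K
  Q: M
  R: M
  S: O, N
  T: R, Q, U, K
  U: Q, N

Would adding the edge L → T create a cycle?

No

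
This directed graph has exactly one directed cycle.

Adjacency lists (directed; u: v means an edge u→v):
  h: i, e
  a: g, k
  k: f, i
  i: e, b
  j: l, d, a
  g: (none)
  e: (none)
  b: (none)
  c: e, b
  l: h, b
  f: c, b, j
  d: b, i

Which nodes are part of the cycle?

a, f, j, k

DFS with gray/black marking from j:
j gray
  l gray
    h gray
      i gray
        e gray
        e black
        b gray
        b black
      i black
      h→e: e black — skip
    h black
    l→b: b black — skip
  l black
  d gray
    d→b: b black — skip
    d→i: i black — skip
  d black
  a gray
    g gray
    g black
    k gray
      f gray
        c gray
          c→e: e black — skip
          c→b: b black — skip
        c black
        f→b: b black — skip
        f→j: j is gray → back edge
Back edge closes the cycle j → a → k → f → j; its vertices are {a, f, j, k}.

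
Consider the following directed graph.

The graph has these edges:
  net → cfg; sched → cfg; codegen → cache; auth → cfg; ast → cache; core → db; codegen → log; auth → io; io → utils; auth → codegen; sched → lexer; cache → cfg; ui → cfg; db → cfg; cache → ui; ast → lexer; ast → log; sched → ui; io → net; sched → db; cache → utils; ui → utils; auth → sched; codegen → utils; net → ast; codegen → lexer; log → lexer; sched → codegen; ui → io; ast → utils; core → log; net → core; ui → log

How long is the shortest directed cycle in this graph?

5

For each vertex v, BFS finds the shortest path from v back to v.
The shortest such closed walk is io → net → ast → cache → ui → io, length 5.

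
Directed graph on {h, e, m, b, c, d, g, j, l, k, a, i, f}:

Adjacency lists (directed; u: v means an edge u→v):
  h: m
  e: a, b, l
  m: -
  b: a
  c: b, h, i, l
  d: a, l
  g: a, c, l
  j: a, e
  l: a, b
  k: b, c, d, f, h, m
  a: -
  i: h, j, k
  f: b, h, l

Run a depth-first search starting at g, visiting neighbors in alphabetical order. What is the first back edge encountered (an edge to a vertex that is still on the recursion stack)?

k->c

DFS from g (visiting neighbors in alphabetical order); mark gray on enter, black on exit:
g gray
  a gray
  a black
  c gray
    b gray
      b→a: a black — skip
    b black
    h gray
      m gray
      m black
    h black
    i gray
      i→h: h black — skip
      j gray
        j→a: a black — skip
        e gray
          e→a: a black — skip
          e→b: b black — skip
          l gray
            l→a: a black — skip
            l→b: b black — skip
          l black
        e black
      j black
      k gray
        k→b: b black — skip
        k→c: c is gray → back edge
First back edge: k → c.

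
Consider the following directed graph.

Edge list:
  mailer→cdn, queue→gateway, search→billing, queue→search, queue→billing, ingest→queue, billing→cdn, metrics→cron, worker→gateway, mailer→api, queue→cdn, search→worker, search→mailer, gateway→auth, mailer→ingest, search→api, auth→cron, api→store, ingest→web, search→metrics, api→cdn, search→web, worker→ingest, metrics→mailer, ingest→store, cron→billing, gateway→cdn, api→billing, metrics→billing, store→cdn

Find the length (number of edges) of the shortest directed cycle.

For each vertex v, BFS finds the shortest path from v back to v.
The shortest such closed walk is worker → ingest → queue → search → worker, length 4.

4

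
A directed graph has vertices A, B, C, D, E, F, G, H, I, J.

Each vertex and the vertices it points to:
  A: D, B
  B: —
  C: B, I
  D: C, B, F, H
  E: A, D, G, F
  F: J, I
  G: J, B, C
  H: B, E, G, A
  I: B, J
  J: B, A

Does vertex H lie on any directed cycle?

Yes

H is on a cycle iff H can reach itself via ≥1 edge.
H → E → D → H — yes.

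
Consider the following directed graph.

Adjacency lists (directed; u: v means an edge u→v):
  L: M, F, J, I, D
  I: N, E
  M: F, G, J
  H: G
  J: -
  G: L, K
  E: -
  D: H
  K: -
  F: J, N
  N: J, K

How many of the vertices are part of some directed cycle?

A vertex is on a directed cycle iff it belongs to a strongly connected component of size ≥ 2 (or has a self-loop).
The vertices on cycles are {D, G, H, L, M} — 5 in total.

5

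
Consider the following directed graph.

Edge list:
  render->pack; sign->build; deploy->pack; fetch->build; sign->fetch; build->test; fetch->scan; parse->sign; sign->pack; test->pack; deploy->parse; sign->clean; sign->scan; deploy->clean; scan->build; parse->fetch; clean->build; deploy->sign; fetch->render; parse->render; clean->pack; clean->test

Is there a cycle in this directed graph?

No

DFS with white/gray/black marking, starting from test:
test gray
  pack gray
  pack black
test black
scan gray
  build gray
    build→test: test black — skip
  build black
scan black
render gray
  render→pack: pack black — skip
render black
deploy gray
  clean gray
    clean→test: test black — skip
    clean→build: build black — skip
    clean→pack: pack black — skip
  clean black
  parse gray
    parse→render: render black — skip
    fetch gray
      fetch→scan: scan black — skip
      fetch→build: build black — skip
      fetch→render: render black — skip
    fetch black
    sign gray
      sign→build: build black — skip
      sign→clean: clean black — skip
      sign→scan: scan black — skip
      sign→fetch: fetch black — skip
      sign→pack: pack black — skip
    sign black
  parse black
  deploy→sign: sign black — skip
  deploy→pack: pack black — skip
deploy black
Every edge goes to a white or black vertex — no back edge, so the graph is acyclic.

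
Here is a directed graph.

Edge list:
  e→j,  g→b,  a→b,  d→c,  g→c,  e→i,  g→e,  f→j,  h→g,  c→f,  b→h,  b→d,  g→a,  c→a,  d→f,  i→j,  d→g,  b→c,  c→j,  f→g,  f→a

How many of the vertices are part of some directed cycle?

A vertex is on a directed cycle iff it belongs to a strongly connected component of size ≥ 2 (or has a self-loop).
The vertices on cycles are {a, b, c, d, f, g, h} — 7 in total.

7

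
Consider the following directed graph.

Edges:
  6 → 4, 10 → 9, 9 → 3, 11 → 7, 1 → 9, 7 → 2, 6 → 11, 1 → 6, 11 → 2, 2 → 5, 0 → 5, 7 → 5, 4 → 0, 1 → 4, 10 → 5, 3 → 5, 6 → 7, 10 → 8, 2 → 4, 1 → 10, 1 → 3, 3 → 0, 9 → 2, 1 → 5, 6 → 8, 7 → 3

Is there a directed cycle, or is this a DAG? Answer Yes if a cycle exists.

DFS with white/gray/black marking, starting from 8:
8 gray
8 black
11 gray
  2 gray
    5 gray
    5 black
    4 gray
      0 gray
        0→5: 5 black — skip
      0 black
    4 black
  2 black
  7 gray
    7→2: 2 black — skip
    3 gray
      3→0: 0 black — skip
      3→5: 5 black — skip
    3 black
    7→5: 5 black — skip
  7 black
11 black
9 gray
  9→3: 3 black — skip
  9→2: 2 black — skip
9 black
1 gray
  1→3: 3 black — skip
  10 gray
    10→9: 9 black — skip
    10→8: 8 black — skip
    10→5: 5 black — skip
  10 black
  1→9: 9 black — skip
  6 gray
    6→11: 11 black — skip
    6→8: 8 black — skip
    6→7: 7 black — skip
    6→4: 4 black — skip
  6 black
  1→5: 5 black — skip
  1→4: 4 black — skip
1 black
Every edge goes to a white or black vertex — no back edge, so the graph is acyclic.

No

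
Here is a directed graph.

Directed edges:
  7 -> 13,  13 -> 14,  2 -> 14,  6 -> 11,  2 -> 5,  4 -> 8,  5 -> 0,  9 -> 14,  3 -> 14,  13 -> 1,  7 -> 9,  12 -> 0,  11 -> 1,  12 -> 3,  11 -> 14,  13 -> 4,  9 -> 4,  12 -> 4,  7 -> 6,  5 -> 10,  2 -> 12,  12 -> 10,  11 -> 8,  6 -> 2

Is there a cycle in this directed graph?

No

DFS with white/gray/black marking, starting from 0:
0 gray
0 black
1 gray
1 black
2 gray
  12 gray
    12→0: 0 black — skip
    3 gray
      14 gray
      14 black
    3 black
    10 gray
    10 black
    4 gray
      8 gray
      8 black
    4 black
  12 black
  5 gray
    5→10: 10 black — skip
    5→0: 0 black — skip
  5 black
  2→14: 14 black — skip
2 black
6 gray
  11 gray
    11→1: 1 black — skip
    11→8: 8 black — skip
    11→14: 14 black — skip
  11 black
  6→2: 2 black — skip
6 black
7 gray
  13 gray
    13→4: 4 black — skip
    13→14: 14 black — skip
    13→1: 1 black — skip
  13 black
  7→6: 6 black — skip
  9 gray
    9→14: 14 black — skip
    9→4: 4 black — skip
  9 black
7 black
Every edge goes to a white or black vertex — no back edge, so the graph is acyclic.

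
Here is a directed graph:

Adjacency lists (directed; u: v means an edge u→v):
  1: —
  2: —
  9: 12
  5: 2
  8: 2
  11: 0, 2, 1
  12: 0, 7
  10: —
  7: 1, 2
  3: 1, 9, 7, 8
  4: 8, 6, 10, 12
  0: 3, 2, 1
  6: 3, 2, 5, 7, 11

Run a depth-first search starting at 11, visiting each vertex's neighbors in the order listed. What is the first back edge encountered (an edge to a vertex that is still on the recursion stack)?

12->0

DFS from 11 (visiting each vertex's neighbors in the order listed); mark gray on enter, black on exit:
11 gray
  0 gray
    3 gray
      1 gray
      1 black
      9 gray
        12 gray
          12→0: 0 is gray → back edge
First back edge: 12 → 0.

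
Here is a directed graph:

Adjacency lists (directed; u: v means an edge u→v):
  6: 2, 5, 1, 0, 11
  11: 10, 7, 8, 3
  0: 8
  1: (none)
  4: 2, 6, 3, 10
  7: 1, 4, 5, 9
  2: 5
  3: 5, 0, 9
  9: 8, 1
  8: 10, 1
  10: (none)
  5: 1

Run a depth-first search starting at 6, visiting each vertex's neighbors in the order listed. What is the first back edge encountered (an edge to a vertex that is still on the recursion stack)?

4->6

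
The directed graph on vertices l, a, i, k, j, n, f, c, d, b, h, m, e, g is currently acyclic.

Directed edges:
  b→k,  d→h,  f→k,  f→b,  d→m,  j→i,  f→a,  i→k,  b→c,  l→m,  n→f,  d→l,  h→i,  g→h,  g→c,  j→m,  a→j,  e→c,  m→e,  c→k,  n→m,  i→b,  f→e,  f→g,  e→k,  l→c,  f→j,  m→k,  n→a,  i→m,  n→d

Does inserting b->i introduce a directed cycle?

Yes

Adding b→i creates a cycle iff i can already reach b.
Path from i: i → b.
So i → … → b → i is a cycle.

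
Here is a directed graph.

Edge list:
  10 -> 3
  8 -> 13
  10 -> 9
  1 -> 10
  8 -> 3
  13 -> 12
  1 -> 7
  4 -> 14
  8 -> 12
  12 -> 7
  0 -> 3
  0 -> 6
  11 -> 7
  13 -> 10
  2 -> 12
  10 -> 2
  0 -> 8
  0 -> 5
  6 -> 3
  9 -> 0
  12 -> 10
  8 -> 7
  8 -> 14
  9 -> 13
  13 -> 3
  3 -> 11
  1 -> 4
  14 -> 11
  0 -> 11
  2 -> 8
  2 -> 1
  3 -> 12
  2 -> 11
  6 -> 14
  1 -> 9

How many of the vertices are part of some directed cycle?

10

A vertex is on a directed cycle iff it belongs to a strongly connected component of size ≥ 2 (or has a self-loop).
The vertices on cycles are {0, 1, 2, 3, 6, 8, 9, 10, 12, 13} — 10 in total.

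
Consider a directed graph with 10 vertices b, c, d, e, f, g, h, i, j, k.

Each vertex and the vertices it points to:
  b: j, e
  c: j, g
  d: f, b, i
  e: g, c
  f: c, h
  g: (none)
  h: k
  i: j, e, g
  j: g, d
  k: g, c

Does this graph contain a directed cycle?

Yes

DFS with white/gray/black marking, starting from g:
g gray
g black
b gray
  j gray
    j→g: g black — skip
    d gray
      f gray
        c gray
          c→j: j is gray → back edge
Back edge found, so a cycle exists: j → d → f → c → j.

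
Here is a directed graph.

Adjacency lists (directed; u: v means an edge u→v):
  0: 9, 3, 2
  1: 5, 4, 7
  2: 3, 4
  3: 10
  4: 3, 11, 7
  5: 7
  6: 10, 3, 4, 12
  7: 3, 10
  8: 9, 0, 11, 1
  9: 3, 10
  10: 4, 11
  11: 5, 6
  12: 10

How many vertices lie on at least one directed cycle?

8

A vertex is on a directed cycle iff it belongs to a strongly connected component of size ≥ 2 (or has a self-loop).
The vertices on cycles are {3, 4, 5, 6, 7, 10, 11, 12} — 8 in total.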